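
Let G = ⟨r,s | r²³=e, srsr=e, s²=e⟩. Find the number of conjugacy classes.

The conjugacy classes (representative and size) are:
  [e] (size 1), [r] (size 2), [r²¹] (size 2), [r²⁰] (size 2), [r⁴] (size 2), [r¹⁸] (size 2), [r⁶] (size 2), [r¹⁶] (size 2), [r⁸] (size 2), [r⁹] (size 2), [r¹⁰] (size 2), [r¹²] (size 2), [r¹⁸s] (size 23).
Class equation: 1 + 2 + 2 + 2 + 2 + 2 + 2 + 2 + 2 + 2 + 2 + 2 + 23 = 46 = |G|. So G has 13 conjugacy classes.

Answer: 13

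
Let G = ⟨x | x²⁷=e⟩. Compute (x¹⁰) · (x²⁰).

Compute (x¹⁰) · (x²⁰) by multiplying left to right and reducing via the relations at each step:
  (x¹⁰) · x²⁰ = x³

Answer: x³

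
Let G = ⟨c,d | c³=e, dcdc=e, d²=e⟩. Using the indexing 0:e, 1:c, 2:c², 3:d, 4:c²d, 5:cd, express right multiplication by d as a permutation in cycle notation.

(0 3)(1 5)(2 4)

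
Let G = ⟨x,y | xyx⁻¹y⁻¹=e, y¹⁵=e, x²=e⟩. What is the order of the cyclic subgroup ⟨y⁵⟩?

|⟨y⁵⟩| equals the order of y⁵. Compute successive powers until reaching e:
  (y⁵)¹ = y⁵, (y⁵)² = y¹⁰, (y⁵)³ = e.
The smallest positive k with (y⁵)ᵏ = e is 3, so |⟨y⁵⟩| = 3.

Answer: 3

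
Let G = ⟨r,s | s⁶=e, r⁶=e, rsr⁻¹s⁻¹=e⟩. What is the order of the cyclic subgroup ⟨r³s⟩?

|⟨r³s⟩| equals the order of r³s. Compute successive powers until reaching e:
  (r³s)¹ = r³s, (r³s)² = s², (r³s)³ = r³s³, (r³s)⁴ = s⁴, (r³s)⁵ = r³s⁵, (r³s)⁶ = e.
The smallest positive k with (r³s)ᵏ = e is 6, so |⟨r³s⟩| = 6.

Answer: 6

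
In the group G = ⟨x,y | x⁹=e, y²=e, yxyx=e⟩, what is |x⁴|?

Compute successive powers until reaching e:
  (x⁴)¹ = x⁴, (x⁴)² = x⁸, (x⁴)³ = x³, (x⁴)⁴ = x⁷, (x⁴)⁵ = x², (x⁴)⁶ = x⁶, (x⁴)⁷ = x, (x⁴)⁸ = x⁵, (x⁴)⁹ = e.
The smallest positive k with (x⁴)ᵏ = e is 9.

Answer: 9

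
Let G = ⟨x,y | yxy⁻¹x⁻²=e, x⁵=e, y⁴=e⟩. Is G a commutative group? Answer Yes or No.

x·y = xy but y·x = x²y, so x·y ≠ y·x and G is not abelian.

Answer: No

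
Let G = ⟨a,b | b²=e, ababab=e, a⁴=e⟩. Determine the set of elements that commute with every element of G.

An element z ∈ Z(G) iff z commutes with every generator.
For example e is central: e·a = a = a·e; e·b = b = b·e.
Whereas a ∉ Z(G) since a·b = ab ≠ ba = b·a.
Checking each of the 24 elements this way gives Z(G) = {e}, of order 1.

Answer: {e}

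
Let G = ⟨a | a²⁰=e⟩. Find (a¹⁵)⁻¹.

The order of (a¹⁵) is 4 (smallest k with (a¹⁵)ᵏ = e), so (a¹⁵)⁻¹ = (a¹⁵)³ = a⁵.
Check: (a¹⁵) · (a⁵) → (a¹⁵) · a⁵ = e, giving e as required.

Answer: a⁵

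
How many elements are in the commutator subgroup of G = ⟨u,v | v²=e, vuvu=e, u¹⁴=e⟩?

G' = [G, G] is generated by all commutators. The generator-pair commutators are: [u, v] = u².
The subgroup they normally generate is {e, u², u⁴, u⁶, u⁸, u¹⁰, u¹²}, of order 7.
Check: |G/G'| = 28/7 = 4 is the order of the abelianisation.

Answer: 7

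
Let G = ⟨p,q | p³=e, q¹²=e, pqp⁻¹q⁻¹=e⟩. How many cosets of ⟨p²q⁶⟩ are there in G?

First find ord(p²q⁶) by computing successive powers:
  (p²q⁶)¹ = p²q⁶, (p²q⁶)² = p, (p²q⁶)³ = q⁶, (p²q⁶)⁴ = p², (p²q⁶)⁵ = pq⁶, (p²q⁶)⁶ = e.
So |⟨p²q⁶⟩| = ord(p²q⁶) = 6. With |G| = 36, by Lagrange [G : ⟨p²q⁶⟩] = 36/6 = 6.

Answer: 6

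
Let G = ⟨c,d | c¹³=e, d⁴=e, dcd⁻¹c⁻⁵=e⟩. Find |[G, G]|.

G' = [G, G] is generated by all commutators. The generator-pair commutators are: [c, d] = c⁹.
The subgroup they normally generate is {e, c, c², c³, c⁴, c⁵, c⁶, c⁷, c⁸, c⁹, c¹⁰, c¹¹, c¹²}, of order 13.
Check: |G/G'| = 52/13 = 4 is the order of the abelianisation.

Answer: 13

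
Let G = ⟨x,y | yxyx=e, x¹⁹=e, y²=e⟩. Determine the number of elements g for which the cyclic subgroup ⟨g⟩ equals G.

⟨g⟩ = G would require ord(g) = |G| = 38, but the maximum element order in G is 19 < 38. So G is not cyclic and no single element generates it: the count is 0.

Answer: 0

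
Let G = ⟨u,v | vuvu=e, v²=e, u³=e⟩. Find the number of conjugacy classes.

The conjugacy classes (representative and size) are:
  [e] (size 1), [u] (size 2), [uv] (size 3).
Class equation: 1 + 2 + 3 = 6 = |G|. So G has 3 conjugacy classes.

Answer: 3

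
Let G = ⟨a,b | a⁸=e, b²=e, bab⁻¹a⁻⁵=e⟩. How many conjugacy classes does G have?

The conjugacy classes (representative and size) are:
  [e] (size 1), [a⁵] (size 2), [a²] (size 1), [a⁷] (size 2), [a⁴] (size 1), [a⁶] (size 1), [b] (size 2), [a⁵b] (size 2), [a²b] (size 2), [a³b] (size 2).
Class equation: 1 + 2 + 1 + 2 + 1 + 1 + 2 + 2 + 2 + 2 = 16 = |G|. So G has 10 conjugacy classes.

Answer: 10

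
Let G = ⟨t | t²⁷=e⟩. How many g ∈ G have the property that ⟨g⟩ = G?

G is cyclic of order 27. An element generates G iff its order is 27, and a cyclic group of order 27 has exactly φ(27) = 18 such elements.

Answer: 18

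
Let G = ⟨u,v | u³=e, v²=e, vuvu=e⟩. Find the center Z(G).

An element z ∈ Z(G) iff z commutes with every generator.
For example e is central: e·u = u = u·e; e·v = v = v·e.
Whereas u ∉ Z(G) since u·v = uv ≠ u²v = v·u.
Checking each of the 6 elements this way gives Z(G) = {e}, of order 1.

Answer: {e}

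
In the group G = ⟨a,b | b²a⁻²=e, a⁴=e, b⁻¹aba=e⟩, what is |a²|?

Compute successive powers until reaching e:
  (a²)¹ = a², (a²)² = e.
The smallest positive k with (a²)ᵏ = e is 2.

Answer: 2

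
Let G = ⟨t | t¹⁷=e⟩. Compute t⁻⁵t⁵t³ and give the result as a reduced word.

Multiply left to right, reducing at each step:
  (t¹²) · t⁵ = e
  e · t³ = t³

Answer: t³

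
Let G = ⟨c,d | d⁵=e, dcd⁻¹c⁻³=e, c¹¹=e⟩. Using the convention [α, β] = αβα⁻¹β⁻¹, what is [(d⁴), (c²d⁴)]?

[(d⁴), (c²d⁴)] = (d⁴)·(c²d⁴)·(d⁴)⁻¹·(c²d⁴)⁻¹.
  (d⁴) · (c²d⁴) = c⁸d³
  (c⁸d³) · d = c⁸d⁴
  (c⁸d⁴) · (c⁵d) = c⁶

Answer: c⁶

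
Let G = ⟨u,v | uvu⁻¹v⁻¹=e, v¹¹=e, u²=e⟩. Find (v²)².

Compute successive powers of (v²), reducing at each step:
  (v²)²: (v²) · v² = v⁴

Answer: v⁴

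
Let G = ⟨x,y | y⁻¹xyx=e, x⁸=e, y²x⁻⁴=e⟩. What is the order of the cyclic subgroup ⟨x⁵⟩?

|⟨x⁵⟩| equals the order of x⁵. Compute successive powers until reaching e:
  (x⁵)¹ = x⁵, (x⁵)² = x², (x⁵)³ = x⁷, (x⁵)⁴ = x⁴, (x⁵)⁵ = x, (x⁵)⁶ = x⁶, (x⁵)⁷ = x³, (x⁵)⁸ = e.
The smallest positive k with (x⁵)ᵏ = e is 8, so |⟨x⁵⟩| = 8.

Answer: 8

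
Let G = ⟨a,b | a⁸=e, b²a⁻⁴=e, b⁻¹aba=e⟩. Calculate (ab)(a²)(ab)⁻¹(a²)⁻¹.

[(ab), (a²)] = (ab)·(a²)·(ab)⁻¹·(a²)⁻¹.
  (ab) · (a²) = a³b⁻¹
  (a³b⁻¹) · (ab⁻¹) = a⁶
  (a⁶) · (a⁶) = a⁴

Answer: a⁴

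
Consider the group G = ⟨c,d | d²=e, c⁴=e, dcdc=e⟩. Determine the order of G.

Enumerate words in the generators, reducing via the relations: the distinct elements are
  {c, d, e, cd, c², c³, c²d, c³d}.
No further products give new elements, so |G| = 8.

Answer: 8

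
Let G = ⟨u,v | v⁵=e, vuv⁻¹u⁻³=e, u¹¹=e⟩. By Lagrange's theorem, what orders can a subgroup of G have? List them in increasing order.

|G| = 55 = 5 · 11. By Lagrange's theorem the order of any subgroup divides 55; the divisors of 55 are 1, 5, 11, 55.

Answer: 1, 5, 11, 55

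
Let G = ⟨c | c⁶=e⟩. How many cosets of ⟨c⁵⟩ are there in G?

First find ord(c⁵) by computing successive powers:
  (c⁵)¹ = c⁵, (c⁵)² = c⁴, (c⁵)³ = c³, (c⁵)⁴ = c², (c⁵)⁵ = c, (c⁵)⁶ = e.
So |⟨c⁵⟩| = ord(c⁵) = 6. With |G| = 6, by Lagrange [G : ⟨c⁵⟩] = 6/6 = 1.

Answer: 1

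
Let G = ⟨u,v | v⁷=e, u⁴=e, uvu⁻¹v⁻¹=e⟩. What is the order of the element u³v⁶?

Compute successive powers until reaching e:
  (u³v⁶)¹ = u³v⁶, (u³v⁶)² = u²v⁵, (u³v⁶)³ = uv⁴, (u³v⁶)⁴ = v³, (u³v⁶)⁵ = u³v², (u³v⁶)⁶ = u²v, (u³v⁶)⁷ = u, (u³v⁶)⁸ = v⁶, (u³v⁶)⁹ = u³v⁵, (u³v⁶)¹⁰ = u²v⁴, (u³v⁶)¹¹ = uv³, (u³v⁶)¹² = v², (u³v⁶)¹³ = u³v, (u³v⁶)¹⁴ = u², (u³v⁶)¹⁵ = uv⁶, (u³v⁶)¹⁶ = v⁵, (u³v⁶)¹⁷ = u³v⁴, (u³v⁶)¹⁸ = u²v³, (u³v⁶)¹⁹ = uv², (u³v⁶)²⁰ = v, (u³v⁶)²¹ = u³, (u³v⁶)²² = u²v⁶, (u³v⁶)²³ = uv⁵, (u³v⁶)²⁴ = v⁴, (u³v⁶)²⁵ = u³v³, (u³v⁶)²⁶ = u²v², (u³v⁶)²⁷ = uv, (u³v⁶)²⁸ = e.
The smallest positive k with (u³v⁶)ᵏ = e is 28.

Answer: 28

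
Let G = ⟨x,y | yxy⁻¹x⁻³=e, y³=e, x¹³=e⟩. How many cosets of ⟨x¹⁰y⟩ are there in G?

First find ord(x¹⁰y) by computing successive powers:
  (x¹⁰y)¹ = x¹⁰y, (x¹⁰y)² = xy², (x¹⁰y)³ = e.
So |⟨x¹⁰y⟩| = ord(x¹⁰y) = 3. With |G| = 39, by Lagrange [G : ⟨x¹⁰y⟩] = 39/3 = 13.

Answer: 13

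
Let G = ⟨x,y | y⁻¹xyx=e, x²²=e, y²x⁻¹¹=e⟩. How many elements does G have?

Enumerate words in the generators, reducing via the relations: the distinct elements are
  {e, x, y, xy, x², x³, x⁴, x⁵, x⁶, x⁷, x⁸, x⁹, x²y, x²¹, x²⁰, x³y, x¹², x¹³, x¹¹, x¹⁰, x¹⁴, x¹⁵, x¹⁶, x¹⁷, x¹⁸, x¹⁹, x⁴y, x⁵y, x⁶y, x⁷y, x⁸y, x⁹y, y⁻¹, xy⁻¹, x¹⁰y, x²y⁻¹, x³y⁻¹, x⁴y⁻¹, x⁵y⁻¹, x⁶y⁻¹, x⁷y⁻¹, x⁸y⁻¹, x⁹y⁻¹, x¹⁰y⁻¹}.
No further products give new elements, so |G| = 44.

Answer: 44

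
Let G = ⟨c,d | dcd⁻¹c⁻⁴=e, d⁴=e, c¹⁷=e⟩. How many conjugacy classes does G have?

The conjugacy classes (representative and size) are:
  [e] (size 1), [c⁴] (size 4), [c²] (size 4), [c⁵] (size 4), [c¹¹] (size 4), [c⁷d] (size 17), [c³d²] (size 17), [c⁹d³] (size 17).
Class equation: 1 + 4 + 4 + 4 + 4 + 17 + 17 + 17 = 68 = |G|. So G has 8 conjugacy classes.

Answer: 8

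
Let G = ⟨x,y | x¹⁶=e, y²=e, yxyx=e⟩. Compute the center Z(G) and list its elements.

An element z ∈ Z(G) iff z commutes with every generator.
For example x⁸ is central: (x⁸)·x = x⁹ = x·(x⁸); (x⁸)·y = x⁸y = y·(x⁸).
Whereas x ∉ Z(G) since x·y = xy ≠ x¹⁵y = y·x.
Checking each of the 32 elements this way gives Z(G) = {e, x⁸}, of order 2.

Answer: {e, x⁸}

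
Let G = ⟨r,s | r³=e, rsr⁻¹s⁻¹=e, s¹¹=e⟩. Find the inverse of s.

The order of s is 11 (smallest k with sᵏ = e), so s⁻¹ = s¹⁰ = s¹⁰.
Check: s · (s¹⁰) → s · s¹⁰ = e, giving e as required.

Answer: s¹⁰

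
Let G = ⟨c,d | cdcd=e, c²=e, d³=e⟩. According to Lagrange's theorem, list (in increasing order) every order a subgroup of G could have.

|G| = 6 = 2 · 3. By Lagrange's theorem the order of any subgroup divides 6; the divisors of 6 are 1, 2, 3, 6.

Answer: 1, 2, 3, 6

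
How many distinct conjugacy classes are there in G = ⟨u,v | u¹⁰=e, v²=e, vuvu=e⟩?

The conjugacy classes (representative and size) are:
  [e] (size 1), [u] (size 2), [u²] (size 2), [u³] (size 2), [u⁴] (size 2), [u⁵] (size 1), [u²v] (size 5), [u³v] (size 5).
Class equation: 1 + 2 + 2 + 2 + 2 + 1 + 5 + 5 = 20 = |G|. So G has 8 conjugacy classes.

Answer: 8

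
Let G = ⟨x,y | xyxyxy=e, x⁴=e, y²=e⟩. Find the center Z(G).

An element z ∈ Z(G) iff z commutes with every generator.
For example e is central: e·x = x = x·e; e·y = y = y·e.
Whereas x ∉ Z(G) since x·y = xy ≠ yx = y·x.
Checking each of the 24 elements this way gives Z(G) = {e}, of order 1.

Answer: {e}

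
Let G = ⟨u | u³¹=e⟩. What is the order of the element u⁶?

Compute successive powers until reaching e:
  (u⁶)¹ = u⁶, (u⁶)² = u¹², (u⁶)³ = u¹⁸, (u⁶)⁴ = u²⁴, (u⁶)⁵ = u³⁰, (u⁶)⁶ = u⁵, (u⁶)⁷ = u¹¹, (u⁶)⁸ = u¹⁷, (u⁶)⁹ = u²³, (u⁶)¹⁰ = u²⁹, (u⁶)¹¹ = u⁴, (u⁶)¹² = u¹⁰, (u⁶)¹³ = u¹⁶, (u⁶)¹⁴ = u²², (u⁶)¹⁵ = u²⁸, (u⁶)¹⁶ = u³, (u⁶)¹⁷ = u⁹, (u⁶)¹⁸ = u¹⁵, (u⁶)¹⁹ = u²¹, (u⁶)²⁰ = u²⁷, (u⁶)²¹ = u², (u⁶)²² = u⁸, (u⁶)²³ = u¹⁴, (u⁶)²⁴ = u²⁰, (u⁶)²⁵ = u²⁶, (u⁶)²⁶ = u, (u⁶)²⁷ = u⁷, (u⁶)²⁸ = u¹³, (u⁶)²⁹ = u¹⁹, (u⁶)³⁰ = u²⁵, (u⁶)³¹ = e.
The smallest positive k with (u⁶)ᵏ = e is 31.

Answer: 31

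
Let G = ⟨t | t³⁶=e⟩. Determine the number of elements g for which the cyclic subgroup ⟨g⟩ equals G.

G is cyclic of order 36. An element generates G iff its order is 36, and a cyclic group of order 36 has exactly φ(36) = 12 such elements.

Answer: 12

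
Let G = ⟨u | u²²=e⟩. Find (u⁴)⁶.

Compute successive powers of (u⁴), reducing at each step:
  (u⁴)²: (u⁴) · u⁴ = u⁸
  (u⁴)³: (u⁸) · u⁴ = u¹²
  (u⁴)⁴: (u¹²) · u⁴ = u¹⁶
  (u⁴)⁵: (u¹⁶) · u⁴ = u²⁰
  (u⁴)⁶: (u²⁰) · u⁴ = u²

Answer: u²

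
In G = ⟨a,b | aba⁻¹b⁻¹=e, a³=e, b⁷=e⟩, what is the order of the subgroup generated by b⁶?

|⟨b⁶⟩| equals the order of b⁶. Compute successive powers until reaching e:
  (b⁶)¹ = b⁶, (b⁶)² = b⁵, (b⁶)³ = b⁴, (b⁶)⁴ = b³, (b⁶)⁵ = b², (b⁶)⁶ = b, (b⁶)⁷ = e.
The smallest positive k with (b⁶)ᵏ = e is 7, so |⟨b⁶⟩| = 7.

Answer: 7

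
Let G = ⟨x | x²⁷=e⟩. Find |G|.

G is generated by a single element, so G is cyclic. The relator gives x²⁷ = e and no smaller power is forced to be e, so the 27 powers {e, x, x², x³, x⁴, x⁵, x⁶, x⁷, x⁸, x⁹, x²², x²³, x²¹, x²⁰, x²⁴, x²⁵, x²⁶, x¹², x¹³, x¹¹, x¹⁰, x¹⁴, x¹⁵, x¹⁶, x¹⁷, x¹⁸, x¹⁹} are distinct. Hence |G| = 27.

Answer: 27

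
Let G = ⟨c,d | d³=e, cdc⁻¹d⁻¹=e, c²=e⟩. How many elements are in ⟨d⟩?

|⟨d⟩| equals the order of d. Compute successive powers until reaching e:
  d¹ = d, d² = d², d³ = e.
The smallest positive k with dᵏ = e is 3, so |⟨d⟩| = 3.

Answer: 3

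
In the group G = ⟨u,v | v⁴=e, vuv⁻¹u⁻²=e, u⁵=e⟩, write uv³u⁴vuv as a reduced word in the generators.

Multiply left to right, reducing at each step:
  u · v³ = uv³
  (uv³) · u⁴ = u³v³
  (u³v³) · v = u³
  (u³) · u = u⁴
  (u⁴) · v = u⁴v

Answer: u⁴v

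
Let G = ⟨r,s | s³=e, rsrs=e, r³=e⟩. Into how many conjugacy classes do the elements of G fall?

The conjugacy classes (representative and size) are:
  [e] (size 1), [sr²] (size 4), [s²r] (size 4), [r²s²] (size 3).
Class equation: 1 + 4 + 4 + 3 = 12 = |G|. So G has 4 conjugacy classes.

Answer: 4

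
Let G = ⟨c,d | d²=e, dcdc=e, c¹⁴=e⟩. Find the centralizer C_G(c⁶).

⟨c⁶⟩ ⊆ C_G(c⁶) since powers of c⁶ commute with c⁶; so |C_G(c⁶)| ≥ |⟨c⁶⟩| = 7.
By orbit–stabilizer, |C_G(c⁶)| = |G| / |conj. class of c⁶| = 28 / 2 = 14.
The 14 elements commuting with c⁶ are {e, c, c², c³, c⁴, c⁵, c⁶, c⁷, c⁸, c⁹, c¹⁰, c¹¹, c¹², c¹³}.

Answer: {e, c, c², c³, c⁴, c⁵, c⁶, c⁷, c⁸, c⁹, c¹⁰, c¹¹, c¹², c¹³}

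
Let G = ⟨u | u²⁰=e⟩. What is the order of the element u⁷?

Compute successive powers until reaching e:
  (u⁷)¹ = u⁷, (u⁷)² = u¹⁴, (u⁷)³ = u, (u⁷)⁴ = u⁸, (u⁷)⁵ = u¹⁵, (u⁷)⁶ = u², (u⁷)⁷ = u⁹, (u⁷)⁸ = u¹⁶, (u⁷)⁹ = u³, (u⁷)¹⁰ = u¹⁰, (u⁷)¹¹ = u¹⁷, (u⁷)¹² = u⁴, (u⁷)¹³ = u¹¹, (u⁷)¹⁴ = u¹⁸, (u⁷)¹⁵ = u⁵, (u⁷)¹⁶ = u¹², (u⁷)¹⁷ = u¹⁹, (u⁷)¹⁸ = u⁶, (u⁷)¹⁹ = u¹³, (u⁷)²⁰ = e.
The smallest positive k with (u⁷)ᵏ = e is 20.

Answer: 20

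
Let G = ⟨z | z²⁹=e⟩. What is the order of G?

G is generated by a single element, so G is cyclic. The relator gives z²⁹ = e and no smaller power is forced to be e, so the 29 powers {e, z, z², z³, z⁴, z⁵, z⁶, z⁷, z⁸, z⁹, z²², z²³, z²¹, z²⁰, z²⁴, z²⁵, z²⁶, z²⁷, z²⁸, z¹², z¹³, z¹¹, z¹⁰, z¹⁴, z¹⁵, z¹⁶, z¹⁷, z¹⁸, z¹⁹} are distinct. Hence |G| = 29.

Answer: 29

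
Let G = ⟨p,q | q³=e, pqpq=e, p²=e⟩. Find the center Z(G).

An element z ∈ Z(G) iff z commutes with every generator.
For example e is central: e·p = p = p·e; e·q = q = q·e.
Whereas p ∉ Z(G) since p·q = pq ≠ pq² = q·p.
Checking each of the 6 elements this way gives Z(G) = {e}, of order 1.

Answer: {e}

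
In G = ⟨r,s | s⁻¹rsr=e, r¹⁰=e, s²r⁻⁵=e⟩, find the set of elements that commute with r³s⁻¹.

⟨r³s⁻¹⟩ ⊆ C_G(r³s⁻¹) since powers of r³s⁻¹ commute with r³s⁻¹; so |C_G(r³s⁻¹)| ≥ |⟨r³s⁻¹⟩| = 4.
By orbit–stabilizer, |C_G(r³s⁻¹)| = |G| / |conj. class of r³s⁻¹| = 20 / 5 = 4.
The 4 elements commuting with r³s⁻¹ are {e, r⁵, r³s, r³s⁻¹}.

Answer: {e, r⁵, r³s, r³s⁻¹}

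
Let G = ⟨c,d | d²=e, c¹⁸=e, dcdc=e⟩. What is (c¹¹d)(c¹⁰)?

Compute (c¹¹d) · (c¹⁰) by multiplying left to right and reducing via the relations at each step:
  (c¹¹d) · c¹⁰ = cd

Answer: cd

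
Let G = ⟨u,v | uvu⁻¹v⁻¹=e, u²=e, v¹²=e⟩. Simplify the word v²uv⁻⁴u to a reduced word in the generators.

Multiply left to right, reducing at each step:
  (v²) · u = uv²
  (uv²) · v⁻⁴ = uv¹⁰
  (uv¹⁰) · u = v¹⁰

Answer: v¹⁰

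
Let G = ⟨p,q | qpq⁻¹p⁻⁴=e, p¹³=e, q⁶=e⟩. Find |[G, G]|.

G' = [G, G] is generated by all commutators. The generator-pair commutators are: [p, q] = p¹⁰.
The subgroup they normally generate is {e, p, p², p³, p⁴, p⁵, p⁶, p⁷, p⁸, p⁹, p¹⁰, p¹¹, p¹²}, of order 13.
Check: |G/G'| = 78/13 = 6 is the order of the abelianisation.

Answer: 13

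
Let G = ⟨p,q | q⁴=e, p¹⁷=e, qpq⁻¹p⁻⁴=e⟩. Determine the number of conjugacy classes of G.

The conjugacy classes (representative and size) are:
  [e] (size 1), [p⁴] (size 4), [p²] (size 4), [p⁵] (size 4), [p¹¹] (size 4), [p⁷q] (size 17), [p³q²] (size 17), [p⁹q³] (size 17).
Class equation: 1 + 4 + 4 + 4 + 4 + 17 + 17 + 17 = 68 = |G|. So G has 8 conjugacy classes.

Answer: 8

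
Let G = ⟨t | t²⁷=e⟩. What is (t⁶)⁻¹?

The order of (t⁶) is 9 (smallest k with (t⁶)ᵏ = e), so (t⁶)⁻¹ = (t⁶)⁸ = t²¹.
Check: (t⁶) · (t²¹) → (t⁶) · t²¹ = e, giving e as required.

Answer: t²¹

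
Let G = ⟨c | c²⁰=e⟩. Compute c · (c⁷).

Compute c · (c⁷) by multiplying left to right and reducing via the relations at each step:
  c · c⁷ = c⁸

Answer: c⁸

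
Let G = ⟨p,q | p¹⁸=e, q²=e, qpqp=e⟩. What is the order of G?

Enumerate words in the generators, reducing via the relations: the distinct elements are
  {e, p, q, pq, p², p³, p⁴, p⁵, p⁶, p⁷, p⁸, p⁹, p²q, p³q, p¹², p¹³, p¹¹, p¹⁰, p¹⁴, p¹⁵, p¹⁶, p¹⁷, p⁴q, p⁵q, p⁶q, p⁷q, p⁸q, p⁹q, p¹²q, p¹³q, p¹¹q, p¹⁰q, p¹⁴q, p¹⁵q, p¹⁶q, p¹⁷q}.
No further products give new elements, so |G| = 36.

Answer: 36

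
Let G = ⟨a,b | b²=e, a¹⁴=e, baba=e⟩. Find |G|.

Enumerate words in the generators, reducing via the relations: the distinct elements are
  {a, b, e, ab, a², a³, a⁴, a⁵, a⁶, a⁷, a⁸, a⁹, a²b, a³b, a¹², a¹³, a¹¹, a¹⁰, a⁴b, a⁵b, a⁶b, a⁷b, a⁸b, a⁹b, a¹²b, a¹³b, a¹¹b, a¹⁰b}.
No further products give new elements, so |G| = 28.

Answer: 28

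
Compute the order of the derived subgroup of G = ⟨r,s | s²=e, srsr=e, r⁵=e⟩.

G' = [G, G] is generated by all commutators. The generator-pair commutators are: [r, s] = r².
The subgroup they normally generate is {e, r, r², r³, r⁴}, of order 5.
Check: |G/G'| = 10/5 = 2 is the order of the abelianisation.

Answer: 5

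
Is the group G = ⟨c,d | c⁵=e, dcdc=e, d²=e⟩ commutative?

c·d = cd but d·c = c⁴d, so c·d ≠ d·c and G is not abelian.

Answer: No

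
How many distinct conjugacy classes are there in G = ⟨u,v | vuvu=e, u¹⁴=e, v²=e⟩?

The conjugacy classes (representative and size) are:
  [e] (size 1), [u¹³] (size 2), [u²] (size 2), [u³] (size 2), [u¹⁰] (size 2), [u⁵] (size 2), [u⁸] (size 2), [u⁷] (size 1), [u⁶v] (size 7), [u⁹v] (size 7).
Class equation: 1 + 2 + 2 + 2 + 2 + 2 + 2 + 1 + 7 + 7 = 28 = |G|. So G has 10 conjugacy classes.

Answer: 10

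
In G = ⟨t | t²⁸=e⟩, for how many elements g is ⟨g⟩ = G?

G is cyclic of order 28. An element generates G iff its order is 28, and a cyclic group of order 28 has exactly φ(28) = 12 such elements.

Answer: 12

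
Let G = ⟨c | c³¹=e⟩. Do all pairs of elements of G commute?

G has a single generator, so G is cyclic and hence abelian.

Answer: Yes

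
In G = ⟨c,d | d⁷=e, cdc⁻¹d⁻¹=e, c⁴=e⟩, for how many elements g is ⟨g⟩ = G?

G is cyclic of order 28. An element generates G iff its order is 28, and a cyclic group of order 28 has exactly φ(28) = 12 such elements.

Answer: 12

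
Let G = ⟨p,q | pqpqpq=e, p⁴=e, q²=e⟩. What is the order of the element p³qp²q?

Compute successive powers until reaching e:
  (p³qp²q)¹ = p³qp²q, (p³qp²q)² = e.
The smallest positive k with (p³qp²q)ᵏ = e is 2.

Answer: 2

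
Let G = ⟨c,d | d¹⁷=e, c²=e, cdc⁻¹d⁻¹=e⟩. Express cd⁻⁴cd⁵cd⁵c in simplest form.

Multiply left to right, reducing at each step:
  c · d⁻⁴ = cd¹³
  (cd¹³) · c = d¹³
  (d¹³) · d⁵ = d
  d · c = cd
  (cd) · d⁵ = cd⁶
  (cd⁶) · c = d⁶

Answer: d⁶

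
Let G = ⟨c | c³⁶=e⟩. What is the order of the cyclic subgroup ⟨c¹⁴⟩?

|⟨c¹⁴⟩| equals the order of c¹⁴. Compute successive powers until reaching e:
  (c¹⁴)¹ = c¹⁴, (c¹⁴)² = c²⁸, (c¹⁴)³ = c⁶, (c¹⁴)⁴ = c²⁰, (c¹⁴)⁵ = c³⁴, (c¹⁴)⁶ = c¹², (c¹⁴)⁷ = c²⁶, (c¹⁴)⁸ = c⁴, (c¹⁴)⁹ = c¹⁸, (c¹⁴)¹⁰ = c³², (c¹⁴)¹¹ = c¹⁰, (c¹⁴)¹² = c²⁴, (c¹⁴)¹³ = c², (c¹⁴)¹⁴ = c¹⁶, (c¹⁴)¹⁵ = c³⁰, (c¹⁴)¹⁶ = c⁸, (c¹⁴)¹⁷ = c²², (c¹⁴)¹⁸ = e.
The smallest positive k with (c¹⁴)ᵏ = e is 18, so |⟨c¹⁴⟩| = 18.

Answer: 18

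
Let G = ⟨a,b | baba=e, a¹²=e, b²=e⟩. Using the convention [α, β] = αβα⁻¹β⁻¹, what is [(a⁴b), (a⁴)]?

[(a⁴b), (a⁴)] = (a⁴b)·(a⁴)·(a⁴b)⁻¹·(a⁴)⁻¹.
  (a⁴b) · (a⁴) = b
  b · (a⁴b) = a⁸
  (a⁸) · (a⁸) = a⁴

Answer: a⁴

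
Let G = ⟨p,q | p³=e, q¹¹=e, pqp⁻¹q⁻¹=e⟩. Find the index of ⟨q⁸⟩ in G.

First find ord(q⁸) by computing successive powers:
  (q⁸)¹ = q⁸, (q⁸)² = q⁵, (q⁸)³ = q², (q⁸)⁴ = q¹⁰, (q⁸)⁵ = q⁷, (q⁸)⁶ = q⁴, (q⁸)⁷ = q, (q⁸)⁸ = q⁹, (q⁸)⁹ = q⁶, (q⁸)¹⁰ = q³, (q⁸)¹¹ = e.
So |⟨q⁸⟩| = ord(q⁸) = 11. With |G| = 33, by Lagrange [G : ⟨q⁸⟩] = 33/11 = 3.

Answer: 3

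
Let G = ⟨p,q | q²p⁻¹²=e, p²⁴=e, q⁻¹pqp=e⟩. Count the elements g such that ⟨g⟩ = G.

⟨g⟩ = G would require ord(g) = |G| = 48, but the maximum element order in G is 24 < 48. So G is not cyclic and no single element generates it: the count is 0.

Answer: 0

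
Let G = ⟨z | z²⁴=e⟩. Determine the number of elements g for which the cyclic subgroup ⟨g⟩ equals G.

G is cyclic of order 24. An element generates G iff its order is 24, and a cyclic group of order 24 has exactly φ(24) = 8 such elements.

Answer: 8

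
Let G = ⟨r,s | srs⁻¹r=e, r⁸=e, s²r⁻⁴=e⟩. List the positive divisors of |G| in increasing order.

|G| = 16 = 2⁴. By Lagrange's theorem the order of any subgroup divides 16; the divisors of 16 are 1, 2, 4, 8, 16.

Answer: 1, 2, 4, 8, 16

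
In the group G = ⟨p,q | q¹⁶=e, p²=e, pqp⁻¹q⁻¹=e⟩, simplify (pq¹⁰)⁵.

Compute successive powers of (pq¹⁰), reducing at each step:
  (pq¹⁰)²: (pq¹⁰) · p = q¹⁰;   (q¹⁰) · q¹⁰ = q⁴
  (pq¹⁰)³: (q⁴) · p = pq⁴;   (pq⁴) · q¹⁰ = pq¹⁴
  (pq¹⁰)⁴: (pq¹⁴) · p = q¹⁴;   (q¹⁴) · q¹⁰ = q⁸
  (pq¹⁰)⁵: (q⁸) · p = pq⁸;   (pq⁸) · q¹⁰ = pq²

Answer: pq²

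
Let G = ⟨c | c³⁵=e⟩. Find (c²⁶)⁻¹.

The order of (c²⁶) is 35 (smallest k with (c²⁶)ᵏ = e), so (c²⁶)⁻¹ = (c²⁶)³⁴ = c⁹.
Check: (c²⁶) · (c⁹) → (c²⁶) · c⁹ = e, giving e as required.

Answer: c⁹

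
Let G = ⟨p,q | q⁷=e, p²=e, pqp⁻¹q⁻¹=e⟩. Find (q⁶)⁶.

Compute successive powers of (q⁶), reducing at each step:
  (q⁶)²: (q⁶) · q⁶ = q⁵
  (q⁶)³: (q⁵) · q⁶ = q⁴
  (q⁶)⁴: (q⁴) · q⁶ = q³
  (q⁶)⁵: (q³) · q⁶ = q²
  (q⁶)⁶: (q²) · q⁶ = q

Answer: q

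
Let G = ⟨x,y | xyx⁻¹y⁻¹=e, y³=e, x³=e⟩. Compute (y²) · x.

Compute (y²) · x by multiplying left to right and reducing via the relations at each step:
  (y²) · x = xy²

Answer: xy²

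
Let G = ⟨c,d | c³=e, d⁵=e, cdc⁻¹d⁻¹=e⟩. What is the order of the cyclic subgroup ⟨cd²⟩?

|⟨cd²⟩| equals the order of cd². Compute successive powers until reaching e:
  (cd²)¹ = cd², (cd²)² = c²d⁴, (cd²)³ = d, (cd²)⁴ = cd³, (cd²)⁵ = c², (cd²)⁶ = d², (cd²)⁷ = cd⁴, (cd²)⁸ = c²d, (cd²)⁹ = d³, (cd²)¹⁰ = c, (cd²)¹¹ = c²d², (cd²)¹² = d⁴, (cd²)¹³ = cd, (cd²)¹⁴ = c²d³, (cd²)¹⁵ = e.
The smallest positive k with (cd²)ᵏ = e is 15, so |⟨cd²⟩| = 15.

Answer: 15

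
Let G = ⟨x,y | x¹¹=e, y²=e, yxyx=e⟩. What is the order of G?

Enumerate words in the generators, reducing via the relations: the distinct elements are
  {e, x, y, xy, x², x³, x⁴, x⁵, x⁶, x⁷, x⁸, x⁹, x²y, x³y, x¹⁰, x⁴y, x⁵y, x⁶y, x⁷y, x⁸y, x⁹y, x¹⁰y}.
No further products give new elements, so |G| = 22.

Answer: 22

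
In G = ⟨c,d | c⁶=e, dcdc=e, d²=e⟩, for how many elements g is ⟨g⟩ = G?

⟨g⟩ = G would require ord(g) = |G| = 12, but the maximum element order in G is 6 < 12. So G is not cyclic and no single element generates it: the count is 0.

Answer: 0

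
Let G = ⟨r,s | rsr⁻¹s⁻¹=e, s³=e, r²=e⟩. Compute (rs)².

Compute successive powers of (rs), reducing at each step:
  (rs)²: (rs) · r = s;   s · s = s²

Answer: s²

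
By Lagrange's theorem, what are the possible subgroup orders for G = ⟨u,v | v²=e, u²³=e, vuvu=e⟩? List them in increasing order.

|G| = 46 = 2 · 23. By Lagrange's theorem the order of any subgroup divides 46; the divisors of 46 are 1, 2, 23, 46.

Answer: 1, 2, 23, 46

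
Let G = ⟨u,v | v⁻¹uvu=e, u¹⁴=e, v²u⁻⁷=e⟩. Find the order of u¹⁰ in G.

Compute successive powers until reaching e:
  (u¹⁰)¹ = u¹⁰, (u¹⁰)² = u⁶, (u¹⁰)³ = u², (u¹⁰)⁴ = u¹², (u¹⁰)⁵ = u⁸, (u¹⁰)⁶ = u⁴, (u¹⁰)⁷ = e.
The smallest positive k with (u¹⁰)ᵏ = e is 7.

Answer: 7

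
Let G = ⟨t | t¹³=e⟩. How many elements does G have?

G is generated by a single element, so G is cyclic. The relator gives t¹³ = e and no smaller power is forced to be e, so the 13 powers {e, t, t², t³, t⁴, t⁵, t⁶, t⁷, t⁸, t⁹, t¹², t¹¹, t¹⁰} are distinct. Hence |G| = 13.

Answer: 13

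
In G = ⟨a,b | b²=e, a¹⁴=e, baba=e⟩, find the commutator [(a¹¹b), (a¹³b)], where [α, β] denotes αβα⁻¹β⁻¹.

[(a¹¹b), (a¹³b)] = (a¹¹b)·(a¹³b)·(a¹¹b)⁻¹·(a¹³b)⁻¹.
  (a¹¹b) · (a¹³b) = a¹²
  (a¹²) · (a¹¹b) = a⁹b
  (a⁹b) · (a¹³b) = a¹⁰

Answer: a¹⁰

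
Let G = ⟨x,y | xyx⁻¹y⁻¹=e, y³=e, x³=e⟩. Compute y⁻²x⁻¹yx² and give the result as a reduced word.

Multiply left to right, reducing at each step:
  y · x⁻¹ = x²y
  (x²y) · y = x²y²
  (x²y²) · x² = xy²

Answer: xy²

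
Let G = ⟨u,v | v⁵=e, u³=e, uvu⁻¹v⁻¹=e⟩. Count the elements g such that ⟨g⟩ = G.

G is cyclic of order 15. An element generates G iff its order is 15, and a cyclic group of order 15 has exactly φ(15) = 8 such elements.

Answer: 8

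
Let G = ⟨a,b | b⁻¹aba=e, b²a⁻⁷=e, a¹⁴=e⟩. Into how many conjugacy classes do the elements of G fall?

The conjugacy classes (representative and size) are:
  [e] (size 1), [a¹³] (size 2), [a¹²] (size 2), [a¹¹] (size 2), [a⁴] (size 2), [a⁵] (size 2), [a⁸] (size 2), [a⁷] (size 1), [a⁵b⁻¹] (size 7), [a⁵b] (size 7).
Class equation: 1 + 2 + 2 + 2 + 2 + 2 + 2 + 1 + 7 + 7 = 28 = |G|. So G has 10 conjugacy classes.

Answer: 10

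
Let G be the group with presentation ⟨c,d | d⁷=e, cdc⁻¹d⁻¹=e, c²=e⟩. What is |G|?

Enumerate words in the generators, reducing via the relations: the distinct elements are
  {c, d, e, cd, d², d³, d⁴, d⁵, d⁶, cd², cd³, cd⁴, cd⁵, cd⁶}.
No further products give new elements, so |G| = 14.

Answer: 14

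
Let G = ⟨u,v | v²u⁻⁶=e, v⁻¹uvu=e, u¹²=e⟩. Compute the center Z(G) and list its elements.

An element z ∈ Z(G) iff z commutes with every generator.
For example u⁶ is central: (u⁶)·u = u⁷ = u·(u⁶); (u⁶)·v = v⁻¹ = v·(u⁶).
Whereas u ∉ Z(G) since u·v = uv ≠ u⁵v⁻¹ = v·u.
Checking each of the 24 elements this way gives Z(G) = {e, u⁶}, of order 2.

Answer: {e, u⁶}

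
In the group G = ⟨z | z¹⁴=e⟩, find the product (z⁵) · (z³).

Compute (z⁵) · (z³) by multiplying left to right and reducing via the relations at each step:
  (z⁵) · z³ = z⁸

Answer: z⁸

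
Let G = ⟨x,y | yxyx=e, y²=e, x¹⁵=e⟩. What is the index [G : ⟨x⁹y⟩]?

First find ord(x⁹y) by computing successive powers:
  (x⁹y)¹ = x⁹y, (x⁹y)² = e.
So |⟨x⁹y⟩| = ord(x⁹y) = 2. With |G| = 30, by Lagrange [G : ⟨x⁹y⟩] = 30/2 = 15.

Answer: 15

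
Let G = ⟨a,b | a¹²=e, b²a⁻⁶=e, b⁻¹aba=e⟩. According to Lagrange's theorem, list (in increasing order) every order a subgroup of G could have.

|G| = 24 = 2³ · 3. By Lagrange's theorem the order of any subgroup divides 24; the divisors of 24 are 1, 2, 3, 4, 6, 8, 12, 24.

Answer: 1, 2, 3, 4, 6, 8, 12, 24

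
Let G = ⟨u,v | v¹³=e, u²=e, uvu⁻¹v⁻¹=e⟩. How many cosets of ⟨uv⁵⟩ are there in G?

First find ord(uv⁵) by computing successive powers:
  (uv⁵)¹ = uv⁵, (uv⁵)² = v¹⁰, (uv⁵)³ = uv², (uv⁵)⁴ = v⁷, (uv⁵)⁵ = uv¹², (uv⁵)⁶ = v⁴, (uv⁵)⁷ = uv⁹, (uv⁵)⁸ = v, (uv⁵)⁹ = uv⁶, (uv⁵)¹⁰ = v¹¹, (uv⁵)¹¹ = uv³, (uv⁵)¹² = v⁸, (uv⁵)¹³ = u, (uv⁵)¹⁴ = v⁵, (uv⁵)¹⁵ = uv¹⁰, (uv⁵)¹⁶ = v², (uv⁵)¹⁷ = uv⁷, (uv⁵)¹⁸ = v¹², (uv⁵)¹⁹ = uv⁴, (uv⁵)²⁰ = v⁹, (uv⁵)²¹ = uv, (uv⁵)²² = v⁶, (uv⁵)²³ = uv¹¹, (uv⁵)²⁴ = v³, (uv⁵)²⁵ = uv⁸, (uv⁵)²⁶ = e.
So |⟨uv⁵⟩| = ord(uv⁵) = 26. With |G| = 26, by Lagrange [G : ⟨uv⁵⟩] = 26/26 = 1.

Answer: 1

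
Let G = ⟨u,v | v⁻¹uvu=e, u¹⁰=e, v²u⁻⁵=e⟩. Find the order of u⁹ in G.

Compute successive powers until reaching e:
  (u⁹)¹ = u⁹, (u⁹)² = u⁸, (u⁹)³ = u⁷, (u⁹)⁴ = u⁶, (u⁹)⁵ = u⁵, (u⁹)⁶ = u⁴, (u⁹)⁷ = u³, (u⁹)⁸ = u², (u⁹)⁹ = u, (u⁹)¹⁰ = e.
The smallest positive k with (u⁹)ᵏ = e is 10.

Answer: 10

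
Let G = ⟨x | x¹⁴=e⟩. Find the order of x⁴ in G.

Compute successive powers until reaching e:
  (x⁴)¹ = x⁴, (x⁴)² = x⁸, (x⁴)³ = x¹², (x⁴)⁴ = x², (x⁴)⁵ = x⁶, (x⁴)⁶ = x¹⁰, (x⁴)⁷ = e.
The smallest positive k with (x⁴)ᵏ = e is 7.

Answer: 7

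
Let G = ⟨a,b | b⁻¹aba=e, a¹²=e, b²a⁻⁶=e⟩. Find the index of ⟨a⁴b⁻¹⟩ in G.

First find ord(a⁴b⁻¹) by computing successive powers:
  (a⁴b⁻¹)¹ = a⁴b⁻¹, (a⁴b⁻¹)² = a⁶, (a⁴b⁻¹)³ = a⁴b, (a⁴b⁻¹)⁴ = e.
So |⟨a⁴b⁻¹⟩| = ord(a⁴b⁻¹) = 4. With |G| = 24, by Lagrange [G : ⟨a⁴b⁻¹⟩] = 24/4 = 6.

Answer: 6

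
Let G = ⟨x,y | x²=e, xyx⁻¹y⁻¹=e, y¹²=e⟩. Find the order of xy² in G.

Compute successive powers until reaching e:
  (xy²)¹ = xy², (xy²)² = y⁴, (xy²)³ = xy⁶, (xy²)⁴ = y⁸, (xy²)⁵ = xy¹⁰, (xy²)⁶ = e.
The smallest positive k with (xy²)ᵏ = e is 6.

Answer: 6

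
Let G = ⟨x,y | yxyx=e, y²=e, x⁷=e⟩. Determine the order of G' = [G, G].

G' = [G, G] is generated by all commutators. The generator-pair commutators are: [x, y] = x².
The subgroup they normally generate is {e, x, x², x³, x⁴, x⁵, x⁶}, of order 7.
Check: |G/G'| = 14/7 = 2 is the order of the abelianisation.

Answer: 7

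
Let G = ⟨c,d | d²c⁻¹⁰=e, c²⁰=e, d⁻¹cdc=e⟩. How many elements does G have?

Enumerate words in the generators, reducing via the relations: the distinct elements are
  {c, d, e, cd, c², c³, c⁴, c⁵, c⁶, c⁷, c⁸, c⁹, c²d, c³d, c¹², c¹³, c¹¹, c¹⁰, c¹⁴, c¹⁵, c¹⁶, c¹⁷, c¹⁸, c¹⁹, c⁴d, c⁵d, c⁶d, c⁷d, c⁸d, c⁹d, d⁻¹, cd⁻¹, c²d⁻¹, c³d⁻¹, c⁴d⁻¹, c⁵d⁻¹, c⁶d⁻¹, c⁷d⁻¹, c⁸d⁻¹, c⁹d⁻¹}.
No further products give new elements, so |G| = 40.

Answer: 40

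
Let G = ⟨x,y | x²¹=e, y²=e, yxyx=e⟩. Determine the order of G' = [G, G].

G' = [G, G] is generated by all commutators. The generator-pair commutators are: [x, y] = x².
The subgroup they normally generate is {e, x, x², x³, x⁴, x⁵, x⁶, x⁷, x⁸, x⁹, x¹⁰, x¹¹, x¹², x¹³, x¹⁴, x¹⁵, x¹⁶, x¹⁷, x¹⁸, x¹⁹, x²⁰}, of order 21.
Check: |G/G'| = 42/21 = 2 is the order of the abelianisation.

Answer: 21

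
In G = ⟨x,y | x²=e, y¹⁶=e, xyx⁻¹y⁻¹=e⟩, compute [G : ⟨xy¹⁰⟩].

First find ord(xy¹⁰) by computing successive powers:
  (xy¹⁰)¹ = xy¹⁰, (xy¹⁰)² = y⁴, (xy¹⁰)³ = xy¹⁴, (xy¹⁰)⁴ = y⁸, (xy¹⁰)⁵ = xy², (xy¹⁰)⁶ = y¹², (xy¹⁰)⁷ = xy⁶, (xy¹⁰)⁸ = e.
So |⟨xy¹⁰⟩| = ord(xy¹⁰) = 8. With |G| = 32, by Lagrange [G : ⟨xy¹⁰⟩] = 32/8 = 4.

Answer: 4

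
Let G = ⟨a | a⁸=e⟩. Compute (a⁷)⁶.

Compute successive powers of (a⁷), reducing at each step:
  (a⁷)²: (a⁷) · a⁷ = a⁶
  (a⁷)³: (a⁶) · a⁷ = a⁵
  (a⁷)⁴: (a⁵) · a⁷ = a⁴
  (a⁷)⁵: (a⁴) · a⁷ = a³
  (a⁷)⁶: (a³) · a⁷ = a²

Answer: a²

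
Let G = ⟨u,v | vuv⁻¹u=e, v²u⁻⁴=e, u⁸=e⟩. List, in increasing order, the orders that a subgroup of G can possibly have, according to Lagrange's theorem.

|G| = 16 = 2⁴. By Lagrange's theorem the order of any subgroup divides 16; the divisors of 16 are 1, 2, 4, 8, 16.

Answer: 1, 2, 4, 8, 16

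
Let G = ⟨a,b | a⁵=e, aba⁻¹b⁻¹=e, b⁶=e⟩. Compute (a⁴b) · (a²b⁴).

Compute (a⁴b) · (a²b⁴) by multiplying left to right and reducing via the relations at each step:
  (a⁴b) · a² = ab
  (ab) · b⁴ = ab⁵

Answer: ab⁵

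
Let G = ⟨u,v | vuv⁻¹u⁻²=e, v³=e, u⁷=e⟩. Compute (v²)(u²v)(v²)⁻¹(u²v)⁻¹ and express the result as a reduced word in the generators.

[(v²), (u²v)] = (v²)·(u²v)·(v²)⁻¹·(u²v)⁻¹.
  (v²) · (u²v) = u
  u · v = uv
  (uv) · (u⁶v²) = u⁶

Answer: u⁶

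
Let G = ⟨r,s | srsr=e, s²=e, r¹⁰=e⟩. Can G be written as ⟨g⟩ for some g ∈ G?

Every cyclic group is abelian. But r·s = rs while s·r = r⁹s, so r·s ≠ s·r and G is not abelian. Hence G is not cyclic.

Answer: No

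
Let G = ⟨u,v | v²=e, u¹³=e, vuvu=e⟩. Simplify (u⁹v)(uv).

Compute (u⁹v) · (uv) by multiplying left to right and reducing via the relations at each step:
  (u⁹v) · u = u⁸v
  (u⁸v) · v = u⁸

Answer: u⁸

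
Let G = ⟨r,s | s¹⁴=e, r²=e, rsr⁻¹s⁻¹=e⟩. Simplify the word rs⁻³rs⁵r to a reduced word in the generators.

Multiply left to right, reducing at each step:
  r · s⁻³ = rs¹¹
  (rs¹¹) · r = s¹¹
  (s¹¹) · s⁵ = s²
  (s²) · r = rs²

Answer: rs²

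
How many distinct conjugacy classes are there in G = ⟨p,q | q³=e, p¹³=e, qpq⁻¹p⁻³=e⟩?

The conjugacy classes (representative and size) are:
  [e] (size 1), [p] (size 3), [p⁵] (size 3), [p¹⁰] (size 3), [p⁸] (size 3), [p¹⁰q] (size 13), [p⁷q²] (size 13).
Class equation: 1 + 3 + 3 + 3 + 3 + 13 + 13 = 39 = |G|. So G has 7 conjugacy classes.

Answer: 7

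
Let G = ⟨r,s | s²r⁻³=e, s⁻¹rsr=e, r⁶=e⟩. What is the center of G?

An element z ∈ Z(G) iff z commutes with every generator.
For example r³ is central: (r³)·r = r⁴ = r·(r³); (r³)·s = s⁻¹ = s·(r³).
Whereas r ∉ Z(G) since r·s = rs ≠ r²s⁻¹ = s·r.
Checking each of the 12 elements this way gives Z(G) = {e, r³}, of order 2.

Answer: {e, r³}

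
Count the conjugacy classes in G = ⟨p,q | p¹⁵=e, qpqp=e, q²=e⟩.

The conjugacy classes (representative and size) are:
  [e] (size 1), [p¹⁴] (size 2), [p²] (size 2), [p³] (size 2), [p⁴] (size 2), [p¹⁰] (size 2), [p⁹] (size 2), [p⁷] (size 2), [p¹³q] (size 15).
Class equation: 1 + 2 + 2 + 2 + 2 + 2 + 2 + 2 + 15 = 30 = |G|. So G has 9 conjugacy classes.

Answer: 9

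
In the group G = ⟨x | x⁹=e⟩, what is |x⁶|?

Compute successive powers until reaching e:
  (x⁶)¹ = x⁶, (x⁶)² = x³, (x⁶)³ = e.
The smallest positive k with (x⁶)ᵏ = e is 3.

Answer: 3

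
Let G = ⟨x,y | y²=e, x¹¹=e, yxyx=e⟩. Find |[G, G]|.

G' = [G, G] is generated by all commutators. The generator-pair commutators are: [x, y] = x².
The subgroup they normally generate is {e, x, x², x³, x⁴, x⁵, x⁶, x⁷, x⁸, x⁹, x¹⁰}, of order 11.
Check: |G/G'| = 22/11 = 2 is the order of the abelianisation.

Answer: 11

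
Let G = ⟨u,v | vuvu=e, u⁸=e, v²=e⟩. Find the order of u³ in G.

Compute successive powers until reaching e:
  (u³)¹ = u³, (u³)² = u⁶, (u³)³ = u, (u³)⁴ = u⁴, (u³)⁵ = u⁷, (u³)⁶ = u², (u³)⁷ = u⁵, (u³)⁸ = e.
The smallest positive k with (u³)ᵏ = e is 8.

Answer: 8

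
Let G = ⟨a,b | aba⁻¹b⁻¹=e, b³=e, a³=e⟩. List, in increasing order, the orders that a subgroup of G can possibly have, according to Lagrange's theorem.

|G| = 9 = 3². By Lagrange's theorem the order of any subgroup divides 9; the divisors of 9 are 1, 3, 9.

Answer: 1, 3, 9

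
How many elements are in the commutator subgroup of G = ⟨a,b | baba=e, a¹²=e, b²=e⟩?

G' = [G, G] is generated by all commutators. The generator-pair commutators are: [a, b] = a².
The subgroup they normally generate is {e, a², a⁴, a⁶, a⁸, a¹⁰}, of order 6.
Check: |G/G'| = 24/6 = 4 is the order of the abelianisation.

Answer: 6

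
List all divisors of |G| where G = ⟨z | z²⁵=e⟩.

|G| = 25 = 5². By Lagrange's theorem the order of any subgroup divides 25; the divisors of 25 are 1, 5, 25.

Answer: 1, 5, 25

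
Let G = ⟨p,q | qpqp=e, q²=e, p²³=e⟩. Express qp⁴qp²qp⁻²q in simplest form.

Multiply left to right, reducing at each step:
  q · p⁴ = p¹⁹q
  (p¹⁹q) · q = p¹⁹
  (p¹⁹) · p² = p²¹
  (p²¹) · q = p²¹q
  (p²¹q) · p⁻² = q
  q · q = e

Answer: e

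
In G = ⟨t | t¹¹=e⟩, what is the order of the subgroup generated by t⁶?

|⟨t⁶⟩| equals the order of t⁶. Compute successive powers until reaching e:
  (t⁶)¹ = t⁶, (t⁶)² = t, (t⁶)³ = t⁷, (t⁶)⁴ = t², (t⁶)⁵ = t⁸, (t⁶)⁶ = t³, (t⁶)⁷ = t⁹, (t⁶)⁸ = t⁴, (t⁶)⁹ = t¹⁰, (t⁶)¹⁰ = t⁵, (t⁶)¹¹ = e.
The smallest positive k with (t⁶)ᵏ = e is 11, so |⟨t⁶⟩| = 11.

Answer: 11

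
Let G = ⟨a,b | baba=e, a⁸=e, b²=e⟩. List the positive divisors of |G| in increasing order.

|G| = 16 = 2⁴. By Lagrange's theorem the order of any subgroup divides 16; the divisors of 16 are 1, 2, 4, 8, 16.

Answer: 1, 2, 4, 8, 16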